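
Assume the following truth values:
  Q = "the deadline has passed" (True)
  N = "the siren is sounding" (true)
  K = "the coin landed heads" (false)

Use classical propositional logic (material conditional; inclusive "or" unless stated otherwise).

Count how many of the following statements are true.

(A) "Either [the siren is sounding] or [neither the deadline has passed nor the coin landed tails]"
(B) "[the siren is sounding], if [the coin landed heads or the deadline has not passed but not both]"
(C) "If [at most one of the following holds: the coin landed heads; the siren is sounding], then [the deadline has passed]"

3

(A): Parsed as N | (Q nor ~K)

~K = ~F = T
Q nor ~K = T nor T = F
N | (Q nor ~K) = T | F = T
Thus (A) is true.

(B): This is (K xor ~Q) -> N.

~Q = ~T = F
K xor ~Q = F xor F = F
(K xor ~Q) -> N = F -> T = T
Hence (B) is true.

(C): Formalization: (K nand N) -> Q

K nand N = F nand T = T
(K nand N) -> Q = T -> T = T
Thus (C) is true.

3 of the 3 statements are true.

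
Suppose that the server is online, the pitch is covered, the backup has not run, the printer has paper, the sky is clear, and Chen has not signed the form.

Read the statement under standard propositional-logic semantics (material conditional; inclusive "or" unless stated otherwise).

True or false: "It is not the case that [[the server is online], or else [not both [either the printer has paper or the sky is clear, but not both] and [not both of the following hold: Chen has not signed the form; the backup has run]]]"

Let P = "the server is online" (T), S = "the printer has paper" (T), U = "the sky is overcast" (F), V = "Chen has signed the form" (F), R = "the backup has run" (F).
This is ¬(P ∨ ((S ⊕ ¬U) ↑ (¬V ↑ R))).

¬U = ¬F = T
S ⊕ ¬U = T ⊕ T = F
¬V = ¬F = T
¬V ↑ R = T ↑ F = T
(S ⊕ ¬U) ↑ (¬V ↑ R) = F ↑ T = T
P ∨ ((S ⊕ ¬U) ↑ (¬V ↑ R)) = T ∨ T = T
¬(P ∨ ((S ⊕ ¬U) ↑ (¬V ↑ R))) = ¬T = F

The statement is false.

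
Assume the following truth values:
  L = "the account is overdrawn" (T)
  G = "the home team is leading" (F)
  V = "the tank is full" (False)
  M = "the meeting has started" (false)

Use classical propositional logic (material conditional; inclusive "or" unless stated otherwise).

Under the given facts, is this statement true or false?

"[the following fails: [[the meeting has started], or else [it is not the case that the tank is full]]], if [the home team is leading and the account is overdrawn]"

This is (G & L) -> ~(M | ~V).

G & L = F & T = F
~V = ~F = T
M | ~V = F | T = T
~(M | ~V) = ~T = F
(G & L) -> ~(M | ~V) = F -> F = T

true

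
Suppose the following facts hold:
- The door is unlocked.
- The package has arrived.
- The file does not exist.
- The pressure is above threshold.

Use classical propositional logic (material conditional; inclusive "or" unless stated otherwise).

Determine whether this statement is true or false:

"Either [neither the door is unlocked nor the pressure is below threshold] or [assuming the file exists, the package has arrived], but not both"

The statement is true.

Let P = "the door is locked" (False), S = "the pressure is above threshold" (True), R = "the file exists" (False), Q = "the package has arrived" (True).
In symbols: (not P nor not S) xor (R -> Q)

not P = not False = True
not S = not True = False
not P nor not S = True nor False = False
R -> Q = False -> True = True
(not P nor not S) xor (R -> Q) = False xor True = True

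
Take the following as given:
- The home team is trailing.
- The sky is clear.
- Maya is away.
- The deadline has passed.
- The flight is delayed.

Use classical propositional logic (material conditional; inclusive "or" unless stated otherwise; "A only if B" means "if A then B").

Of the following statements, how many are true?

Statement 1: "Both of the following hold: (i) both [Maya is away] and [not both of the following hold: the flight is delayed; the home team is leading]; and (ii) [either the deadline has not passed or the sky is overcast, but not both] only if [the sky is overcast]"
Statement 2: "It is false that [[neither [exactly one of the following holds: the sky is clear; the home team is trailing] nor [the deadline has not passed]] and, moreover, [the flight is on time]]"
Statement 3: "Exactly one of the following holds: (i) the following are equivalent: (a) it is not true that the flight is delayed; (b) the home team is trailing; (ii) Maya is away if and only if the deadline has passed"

3

Let R = "Maya is at home" (F), U = "the flight is delayed" (T), P = "the home team is leading" (F), S = "the deadline has passed" (T), Q = "the sky is overcast" (F).

Statement 1: In symbols: (~R & (U nand P)) & ((~S xor Q) -> Q)

~R = ~F = T
U nand P = T nand F = T
~R & (U nand P) = T & T = T
~S = ~T = F
~S xor Q = F xor F = F
(~S xor Q) -> Q = F -> F = T
(~R & (U nand P)) & ((~S xor Q) -> Q) = T & T = T
Hence Statement 1 is true.

Statement 2: This is ~(((~Q xor ~P) nor ~S) & ~U).

~Q = ~F = T
~P = ~F = T
~Q xor ~P = T xor T = F
~S = ~T = F
(~Q xor ~P) nor ~S = F nor F = T
~U = ~T = F
((~Q xor ~P) nor ~S) & ~U = T & F = F
~(((~Q xor ~P) nor ~S) & ~U) = ~F = T
Thus Statement 2 is true.

Statement 3: Formalization: (~U <-> ~P) xor (~R <-> S)

~U = ~T = F
~P = ~F = T
~U <-> ~P = F <-> T = F
~R = ~F = T
~R <-> S = T <-> T = T
(~U <-> ~P) xor (~R <-> S) = F xor T = T
Thus Statement 3 is true.

3 of the 3 statements are true (Statement 1, Statement 2, Statement 3).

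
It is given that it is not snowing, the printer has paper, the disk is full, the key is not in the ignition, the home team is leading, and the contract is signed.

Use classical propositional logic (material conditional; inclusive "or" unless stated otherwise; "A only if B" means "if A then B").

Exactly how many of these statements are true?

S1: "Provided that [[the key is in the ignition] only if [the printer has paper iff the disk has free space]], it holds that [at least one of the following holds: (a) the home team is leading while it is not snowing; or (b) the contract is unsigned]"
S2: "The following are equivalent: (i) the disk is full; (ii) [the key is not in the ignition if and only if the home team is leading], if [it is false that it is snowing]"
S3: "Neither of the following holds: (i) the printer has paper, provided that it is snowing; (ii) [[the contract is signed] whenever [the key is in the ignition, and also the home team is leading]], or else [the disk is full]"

Let S = "the key is in the ignition" (False), Q = "the printer has paper" (True), R = "the disk is full" (True), U = "the home team is leading" (True), P = "it is snowing" (False), V = "the contract is signed" (True).

S1: In symbols: (S -> (Q iff not R)) -> ((U and not P) or not V)

not R = not True = False
Q iff not R = True iff False = False
S -> (Q iff not R) = False -> False = True
not P = not False = True
U and not P = True and True = True
not V = not True = False
(U and not P) or not V = True or False = True
(S -> (Q iff not R)) -> ((U and not P) or not V) = True -> True = True
So S1 is true.

S2: This is R iff (not P -> (not S iff U)).

not P = not False = True
not S = not False = True
not S iff U = True iff True = True
not P -> (not S iff U) = True -> True = True
R iff (not P -> (not S iff U)) = True iff True = True
Thus S2 is true.

S3: Formalization: (P -> Q) nor (((S and U) -> V) or R)

P -> Q = False -> True = True
S and U = False and True = False
(S and U) -> V = False -> True = True
((S and U) -> V) or R = True or True = True
(P -> Q) nor (((S and U) -> V) or R) = True nor True = False
Hence S3 is false.

True statements: 2 (S1, S2).

2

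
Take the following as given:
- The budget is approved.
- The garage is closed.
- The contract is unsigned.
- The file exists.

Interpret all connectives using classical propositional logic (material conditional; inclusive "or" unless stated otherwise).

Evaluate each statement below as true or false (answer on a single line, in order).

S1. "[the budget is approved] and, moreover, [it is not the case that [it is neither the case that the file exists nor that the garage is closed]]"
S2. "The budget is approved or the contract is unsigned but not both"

Let Q = "the budget is approved" (T), K = "the file exists" (T), P = "the garage is closed" (T), H = "the contract is signed" (F).

S1: In symbols: Q & ~(K nor P)

K nor P = T nor T = F
~(K nor P) = ~F = T
Q & ~(K nor P) = T & T = T
Hence S1 is true.

S2: In symbols: Q xor ~H

~H = ~F = T
Q xor ~H = T xor T = F
Hence S2 is false.

S1 T; S2 F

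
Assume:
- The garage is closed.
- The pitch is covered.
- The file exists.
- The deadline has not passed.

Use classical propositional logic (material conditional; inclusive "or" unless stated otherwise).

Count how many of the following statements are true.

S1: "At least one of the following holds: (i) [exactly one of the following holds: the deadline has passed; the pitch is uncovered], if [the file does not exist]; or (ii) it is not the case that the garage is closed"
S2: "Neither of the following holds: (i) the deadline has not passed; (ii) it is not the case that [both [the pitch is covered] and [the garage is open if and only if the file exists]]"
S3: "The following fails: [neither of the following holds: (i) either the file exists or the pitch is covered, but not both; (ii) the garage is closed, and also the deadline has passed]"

Let R = "the file exists" (T), S = "the deadline has passed" (F), Q = "the pitch is covered" (T), P = "the garage is closed" (T).

S1: Parsed as (~R -> (S xor ~Q)) | ~P

~R = ~T = F
~Q = ~T = F
S xor ~Q = F xor F = F
~R -> (S xor ~Q) = F -> F = T
~P = ~T = F
(~R -> (S xor ~Q)) | ~P = T | F = T
Hence S1 is true.

S2: Parsed as ~S nor ~(Q & (~P <-> R))

~S = ~F = T
~P = ~T = F
~P <-> R = F <-> T = F
Q & (~P <-> R) = T & F = F
~(Q & (~P <-> R)) = ~F = T
~S nor ~(Q & (~P <-> R)) = T nor T = F
Hence S2 is false.

S3: In symbols: ~((R xor Q) nor (P & S))

R xor Q = T xor T = F
P & S = T & F = F
(R xor Q) nor (P & S) = F nor F = T
~((R xor Q) nor (P & S)) = ~T = F
So S3 is false.

True statements: 1.

1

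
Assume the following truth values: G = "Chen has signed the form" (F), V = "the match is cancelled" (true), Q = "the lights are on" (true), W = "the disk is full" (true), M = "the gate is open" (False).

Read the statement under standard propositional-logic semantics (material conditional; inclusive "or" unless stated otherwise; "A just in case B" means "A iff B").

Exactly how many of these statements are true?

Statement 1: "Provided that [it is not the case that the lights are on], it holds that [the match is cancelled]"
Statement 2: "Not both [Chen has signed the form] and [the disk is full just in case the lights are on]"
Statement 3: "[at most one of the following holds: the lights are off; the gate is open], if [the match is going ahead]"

3

Statement 1: This is not Q -> V.

not Q = not True = False
not Q -> V = False -> True = True
Thus Statement 1 is true.

Statement 2: This is G nand (W iff Q).

W iff Q = True iff True = True
G nand (W iff Q) = False nand True = True
Hence Statement 2 is true.

Statement 3: Formalization: not V -> (not Q nand M)

not V = not True = False
not Q = not True = False
not Q nand M = False nand False = True
not V -> (not Q nand M) = False -> True = True
Thus Statement 3 is true.

Count: 3.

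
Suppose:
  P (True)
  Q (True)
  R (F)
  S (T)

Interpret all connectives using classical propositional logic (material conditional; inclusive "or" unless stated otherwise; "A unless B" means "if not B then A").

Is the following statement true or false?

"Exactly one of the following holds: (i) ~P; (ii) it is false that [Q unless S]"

Parsed as ~P xor ~(Q | S)

~P = ~T = F
Q | S = T | T = T
~(Q | S) = ~T = F
~P xor ~(Q | S) = F xor F = F

false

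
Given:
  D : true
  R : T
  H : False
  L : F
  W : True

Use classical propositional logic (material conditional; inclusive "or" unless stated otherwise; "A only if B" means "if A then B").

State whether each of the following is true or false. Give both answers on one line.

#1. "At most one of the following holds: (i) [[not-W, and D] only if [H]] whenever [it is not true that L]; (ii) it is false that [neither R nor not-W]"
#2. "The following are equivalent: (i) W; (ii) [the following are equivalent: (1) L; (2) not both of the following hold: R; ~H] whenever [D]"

#1: This is (¬L → ((¬W ∧ D) → H)) ↑ ¬(R ↓ ¬W).

¬L = ¬F = T
¬W = ¬T = F
¬W ∧ D = F ∧ T = F
(¬W ∧ D) → H = F → F = T
¬L → ((¬W ∧ D) → H) = T → T = T
¬W = ¬T = F
R ↓ ¬W = T ↓ F = F
¬(R ↓ ¬W) = ¬F = T
(¬L → ((¬W ∧ D) → H)) ↑ ¬(R ↓ ¬W) = T ↑ T = F
Thus #1 is false.

#2: Parsed as W ↔ (D → (L ↔ (R ↑ ¬H)))

¬H = ¬F = T
R ↑ ¬H = T ↑ T = F
L ↔ (R ↑ ¬H) = F ↔ F = T
D → (L ↔ (R ↑ ¬H)) = T → T = T
W ↔ (D → (L ↔ (R ↑ ¬H))) = T ↔ T = T
Hence #2 is true.

#1 False, #2 True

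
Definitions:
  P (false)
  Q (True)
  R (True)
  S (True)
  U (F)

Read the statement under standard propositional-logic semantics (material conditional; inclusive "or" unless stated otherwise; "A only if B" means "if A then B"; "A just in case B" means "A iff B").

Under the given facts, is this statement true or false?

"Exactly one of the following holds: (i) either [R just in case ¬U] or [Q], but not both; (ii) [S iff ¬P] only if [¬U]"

Values: R=T, U=F, Q=T, S=T, P=F.
Parsed as ((R <-> ~U) xor Q) xor ((S <-> ~P) -> ~U)

~U = ~F = T
R <-> ~U = T <-> T = T
(R <-> ~U) xor Q = T xor T = F
~P = ~F = T
S <-> ~P = T <-> T = T
~U = ~F = T
(S <-> ~P) -> ~U = T -> T = T
((R <-> ~U) xor Q) xor ((S <-> ~P) -> ~U) = F xor T = T

The statement is true.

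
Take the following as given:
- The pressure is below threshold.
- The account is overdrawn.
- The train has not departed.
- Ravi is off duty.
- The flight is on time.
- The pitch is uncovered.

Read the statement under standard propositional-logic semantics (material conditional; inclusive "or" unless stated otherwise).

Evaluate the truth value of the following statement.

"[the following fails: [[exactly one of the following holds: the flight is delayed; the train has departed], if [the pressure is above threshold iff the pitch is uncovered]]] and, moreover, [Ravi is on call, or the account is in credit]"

Let W = "the pressure is above threshold" (F), U = "the pitch is covered" (F), L = "the flight is delayed" (F), P = "the train has departed" (F), Q = "Ravi is on call" (F), R = "the account is overdrawn" (T).
Formalization: ~((W <-> ~U) -> (L xor P)) & (Q | ~R)

~U = ~F = T
W <-> ~U = F <-> T = F
L xor P = F xor F = F
(W <-> ~U) -> (L xor P) = F -> F = T
~((W <-> ~U) -> (L xor P)) = ~T = F
~R = ~T = F
Q | ~R = F | F = F
~((W <-> ~U) -> (L xor P)) & (Q | ~R) = F & F = F

False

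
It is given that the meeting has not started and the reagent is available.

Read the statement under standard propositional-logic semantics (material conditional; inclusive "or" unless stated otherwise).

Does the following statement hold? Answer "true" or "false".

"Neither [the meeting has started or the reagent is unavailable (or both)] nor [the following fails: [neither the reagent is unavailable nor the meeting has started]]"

Let P = "the meeting has started" (F), Q = "the reagent is available" (T).
In symbols: (P | ~Q) nor ~(~Q nor P)

~Q = ~T = F
P | ~Q = F | F = F
~Q = ~T = F
~Q nor P = F nor F = T
~(~Q nor P) = ~T = F
(P | ~Q) nor ~(~Q nor P) = F nor F = T

True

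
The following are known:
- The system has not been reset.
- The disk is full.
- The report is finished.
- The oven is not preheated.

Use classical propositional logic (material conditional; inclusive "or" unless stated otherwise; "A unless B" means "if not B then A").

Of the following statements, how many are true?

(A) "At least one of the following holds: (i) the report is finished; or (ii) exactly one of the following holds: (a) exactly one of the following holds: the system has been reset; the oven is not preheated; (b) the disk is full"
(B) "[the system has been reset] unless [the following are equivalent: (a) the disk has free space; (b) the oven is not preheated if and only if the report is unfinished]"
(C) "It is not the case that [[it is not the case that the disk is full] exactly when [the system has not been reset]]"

3

Let M = "the report is finished" (T), R = "the system has been reset" (F), S = "the oven is preheated" (F), G = "the disk is full" (T).

(A): Parsed as M ∨ ((R ⊕ ¬S) ⊕ G)

¬S = ¬F = T
R ⊕ ¬S = F ⊕ T = T
(R ⊕ ¬S) ⊕ G = T ⊕ T = F
M ∨ ((R ⊕ ¬S) ⊕ G) = T ∨ F = T
Hence (A) is true.

(B): This is R ∨ (¬G ↔ (¬S ↔ ¬M)).

¬G = ¬T = F
¬S = ¬F = T
¬M = ¬T = F
¬S ↔ ¬M = T ↔ F = F
¬G ↔ (¬S ↔ ¬M) = F ↔ F = T
R ∨ (¬G ↔ (¬S ↔ ¬M)) = F ∨ T = T
Hence (B) is true.

(C): In symbols: ¬(¬G ↔ ¬R)

¬G = ¬T = F
¬R = ¬F = T
¬G ↔ ¬R = F ↔ T = F
¬(¬G ↔ ¬R) = ¬F = T
Hence (C) is true.

True statements: 3 ((A), (B), (C)).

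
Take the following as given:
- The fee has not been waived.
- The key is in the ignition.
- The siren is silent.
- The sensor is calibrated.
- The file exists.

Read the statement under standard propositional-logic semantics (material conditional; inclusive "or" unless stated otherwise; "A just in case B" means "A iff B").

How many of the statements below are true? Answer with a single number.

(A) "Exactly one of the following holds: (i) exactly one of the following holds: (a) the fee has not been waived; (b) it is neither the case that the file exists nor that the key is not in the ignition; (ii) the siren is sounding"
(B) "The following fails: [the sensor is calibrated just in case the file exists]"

1

Let U = "the fee has been waived" (False), G = "the file exists" (True), H = "the key is in the ignition" (True), D = "the siren is sounding" (False), N = "the sensor is calibrated" (True).

(A): This is (not U xor (G nor not H)) xor D.

not U = not False = True
not H = not True = False
G nor not H = True nor False = False
not U xor (G nor not H) = True xor False = True
(not U xor (G nor not H)) xor D = True xor False = True
So (A) is true.

(B): In symbols: not (N iff G)

N iff G = True iff True = True
not (N iff G) = not True = False
So (B) is false.

1 of the 2 statements is true.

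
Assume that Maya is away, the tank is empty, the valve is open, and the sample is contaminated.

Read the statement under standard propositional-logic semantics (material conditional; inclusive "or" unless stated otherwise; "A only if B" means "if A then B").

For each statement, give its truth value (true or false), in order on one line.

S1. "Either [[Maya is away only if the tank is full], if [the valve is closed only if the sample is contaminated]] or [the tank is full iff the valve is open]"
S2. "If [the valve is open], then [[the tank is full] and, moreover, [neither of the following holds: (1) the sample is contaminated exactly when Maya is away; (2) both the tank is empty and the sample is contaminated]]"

S1 F, S2 F

Let L = "the valve is open" (T), K = "the sample is contaminated" (T), N = "Maya is at home" (F), W = "the tank is full" (F).

S1: This is ((~L -> K) -> (~N -> W)) | (W <-> L).

~L = ~T = F
~L -> K = F -> T = T
~N = ~F = T
~N -> W = T -> F = F
(~L -> K) -> (~N -> W) = T -> F = F
W <-> L = F <-> T = F
((~L -> K) -> (~N -> W)) | (W <-> L) = F | F = F
So S1 is false.

S2: This is L -> (W & ((K <-> ~N) nor (~W & K))).

~N = ~F = T
K <-> ~N = T <-> T = T
~W = ~F = T
~W & K = T & T = T
(K <-> ~N) nor (~W & K) = T nor T = F
W & ((K <-> ~N) nor (~W & K)) = F & F = F
L -> (W & ((K <-> ~N) nor (~W & K))) = T -> F = F
Hence S2 is false.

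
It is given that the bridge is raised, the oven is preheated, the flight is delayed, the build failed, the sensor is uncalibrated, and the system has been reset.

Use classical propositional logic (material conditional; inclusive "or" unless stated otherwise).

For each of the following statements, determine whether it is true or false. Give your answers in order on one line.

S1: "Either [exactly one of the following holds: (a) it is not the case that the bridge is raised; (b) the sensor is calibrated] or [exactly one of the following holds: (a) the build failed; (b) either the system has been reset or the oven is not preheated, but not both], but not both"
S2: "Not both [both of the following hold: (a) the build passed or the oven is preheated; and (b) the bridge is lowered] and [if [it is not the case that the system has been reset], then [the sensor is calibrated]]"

S1 false, S2 true

Let P = "the bridge is raised" (T), U = "the sensor is calibrated" (F), S = "the build passed" (F), V = "the system has been reset" (T), Q = "the oven is preheated" (T).

S1: Parsed as (¬P ⊕ U) ⊕ (¬S ⊕ (V ⊕ ¬Q))

¬P = ¬T = F
¬P ⊕ U = F ⊕ F = F
¬S = ¬F = T
¬Q = ¬T = F
V ⊕ ¬Q = T ⊕ F = T
¬S ⊕ (V ⊕ ¬Q) = T ⊕ T = F
(¬P ⊕ U) ⊕ (¬S ⊕ (V ⊕ ¬Q)) = F ⊕ F = F
So S1 is false.

S2: Parsed as ((S ∨ Q) ∧ ¬P) ↑ (¬V → U)

S ∨ Q = F ∨ T = T
¬P = ¬T = F
(S ∨ Q) ∧ ¬P = T ∧ F = F
¬V = ¬T = F
¬V → U = F → F = T
((S ∨ Q) ∧ ¬P) ↑ (¬V → U) = F ↑ T = T
Thus S2 is true.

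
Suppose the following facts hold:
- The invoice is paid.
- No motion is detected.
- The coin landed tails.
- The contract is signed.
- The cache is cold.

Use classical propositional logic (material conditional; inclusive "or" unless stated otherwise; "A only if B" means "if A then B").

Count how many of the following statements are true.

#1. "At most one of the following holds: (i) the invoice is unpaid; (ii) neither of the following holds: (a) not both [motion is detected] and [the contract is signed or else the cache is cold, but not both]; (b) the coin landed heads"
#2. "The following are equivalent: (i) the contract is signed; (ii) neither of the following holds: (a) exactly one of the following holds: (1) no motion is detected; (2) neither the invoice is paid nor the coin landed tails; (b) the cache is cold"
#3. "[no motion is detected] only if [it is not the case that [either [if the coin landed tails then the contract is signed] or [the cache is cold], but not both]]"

2

Let P = "the invoice is paid" (T), Q = "motion is detected" (F), S = "the contract is signed" (T), U = "the cache is warm" (F), R = "the coin landed heads" (F).

#1: Formalization: ~P nand ((Q nand (S xor ~U)) nor R)

~P = ~T = F
~U = ~F = T
S xor ~U = T xor T = F
Q nand (S xor ~U) = F nand F = T
(Q nand (S xor ~U)) nor R = T nor F = F
~P nand ((Q nand (S xor ~U)) nor R) = F nand F = T
Thus #1 is true.

#2: This is S <-> ((~Q xor (P nor ~R)) nor ~U).

~Q = ~F = T
~R = ~F = T
P nor ~R = T nor T = F
~Q xor (P nor ~R) = T xor F = T
~U = ~F = T
(~Q xor (P nor ~R)) nor ~U = T nor T = F
S <-> ((~Q xor (P nor ~R)) nor ~U) = T <-> F = F
Thus #2 is false.

#3: In symbols: ~Q -> ~((~R -> S) xor ~U)

~Q = ~F = T
~R = ~F = T
~R -> S = T -> T = T
~U = ~F = T
(~R -> S) xor ~U = T xor T = F
~((~R -> S) xor ~U) = ~F = T
~Q -> ~((~R -> S) xor ~U) = T -> T = T
So #3 is true.

True statements: 2 (#1, #3).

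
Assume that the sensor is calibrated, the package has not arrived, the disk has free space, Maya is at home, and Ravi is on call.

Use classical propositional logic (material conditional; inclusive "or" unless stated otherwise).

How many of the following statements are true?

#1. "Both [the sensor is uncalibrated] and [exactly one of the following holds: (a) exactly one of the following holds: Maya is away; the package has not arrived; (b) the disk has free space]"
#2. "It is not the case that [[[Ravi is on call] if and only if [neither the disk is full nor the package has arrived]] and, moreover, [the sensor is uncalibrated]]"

Let M = "the sensor is calibrated" (True), G = "Maya is at home" (True), Q = "the package has arrived" (False), P = "the disk is full" (False), V = "Ravi is on call" (True).

#1: Parsed as not M and ((not G xor not Q) xor not P)

not M = not True = False
not G = not True = False
not Q = not False = True
not G xor not Q = False xor True = True
not P = not False = True
(not G xor not Q) xor not P = True xor True = False
not M and ((not G xor not Q) xor not P) = False and False = False
Hence #1 is false.

#2: Formalization: not ((V iff (P nor Q)) and not M)

P nor Q = False nor False = True
V iff (P nor Q) = True iff True = True
not M = not True = False
(V iff (P nor Q)) and not M = True and False = False
not ((V iff (P nor Q)) and not M) = not False = True
Hence #2 is true.

1 of the 2 statements is true (#2).

1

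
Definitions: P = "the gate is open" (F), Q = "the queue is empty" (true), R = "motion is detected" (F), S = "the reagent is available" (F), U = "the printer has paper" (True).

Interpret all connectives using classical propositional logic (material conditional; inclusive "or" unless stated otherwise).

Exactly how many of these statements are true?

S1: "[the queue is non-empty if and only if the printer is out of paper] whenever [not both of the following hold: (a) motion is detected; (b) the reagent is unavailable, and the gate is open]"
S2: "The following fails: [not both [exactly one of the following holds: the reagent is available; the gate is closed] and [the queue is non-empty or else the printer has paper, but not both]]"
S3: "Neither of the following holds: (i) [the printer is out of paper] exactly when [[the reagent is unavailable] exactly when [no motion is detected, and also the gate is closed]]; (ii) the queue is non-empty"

3

S1: Parsed as (R nand (~S & P)) -> (~Q <-> ~U)

~S = ~F = T
~S & P = T & F = F
R nand (~S & P) = F nand F = T
~Q = ~T = F
~U = ~T = F
~Q <-> ~U = F <-> F = T
(R nand (~S & P)) -> (~Q <-> ~U) = T -> T = T
Hence S1 is true.

S2: Formalization: ~((S xor ~P) nand (~Q xor U))

~P = ~F = T
S xor ~P = F xor T = T
~Q = ~T = F
~Q xor U = F xor T = T
(S xor ~P) nand (~Q xor U) = T nand T = F
~((S xor ~P) nand (~Q xor U)) = ~F = T
Hence S2 is true.

S3: In symbols: (~U <-> (~S <-> (~R & ~P))) nor ~Q

~U = ~T = F
~S = ~F = T
~R = ~F = T
~P = ~F = T
~R & ~P = T & T = T
~S <-> (~R & ~P) = T <-> T = T
~U <-> (~S <-> (~R & ~P)) = F <-> T = F
~Q = ~T = F
(~U <-> (~S <-> (~R & ~P))) nor ~Q = F nor F = T
Hence S3 is true.

3 of the 3 statements are true (S1, S2, S3).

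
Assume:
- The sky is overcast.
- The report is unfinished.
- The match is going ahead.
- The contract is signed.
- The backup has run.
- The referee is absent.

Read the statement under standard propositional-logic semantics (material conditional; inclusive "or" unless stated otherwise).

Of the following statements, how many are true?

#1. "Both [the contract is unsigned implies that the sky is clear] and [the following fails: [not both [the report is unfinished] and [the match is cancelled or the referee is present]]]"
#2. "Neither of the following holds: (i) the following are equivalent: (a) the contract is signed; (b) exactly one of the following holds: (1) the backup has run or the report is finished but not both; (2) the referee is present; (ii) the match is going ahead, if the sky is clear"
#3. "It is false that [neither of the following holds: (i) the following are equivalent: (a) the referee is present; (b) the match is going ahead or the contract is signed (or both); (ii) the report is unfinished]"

1

Let S = "the contract is signed" (True), P = "the sky is overcast" (True), Q = "the report is finished" (False), R = "the match is cancelled" (False), V = "the referee is present" (False), U = "the backup has run" (True).

#1: Formalization: (not S -> not P) and not (not Q nand (R or V))

not S = not True = False
not P = not True = False
not S -> not P = False -> False = True
not Q = not False = True
R or V = False or False = False
not Q nand (R or V) = True nand False = True
not (not Q nand (R or V)) = not True = False
(not S -> not P) and not (not Q nand (R or V)) = True and False = False
Hence #1 is false.

#2: In symbols: (S iff ((U xor Q) xor V)) nor (not P -> not R)

U xor Q = True xor False = True
(U xor Q) xor V = True xor False = True
S iff ((U xor Q) xor V) = True iff True = True
not P = not True = False
not R = not False = True
not P -> not R = False -> True = True
(S iff ((U xor Q) xor V)) nor (not P -> not R) = True nor True = False
So #2 is false.

#3: This is not ((V iff (not R or S)) nor not Q).

not R = not False = True
not R or S = True or True = True
V iff (not R or S) = False iff True = False
not Q = not False = True
(V iff (not R or S)) nor not Q = False nor True = False
not ((V iff (not R or S)) nor not Q) = not False = True
Thus #3 is true.

1 of the 3 statements is true (#3).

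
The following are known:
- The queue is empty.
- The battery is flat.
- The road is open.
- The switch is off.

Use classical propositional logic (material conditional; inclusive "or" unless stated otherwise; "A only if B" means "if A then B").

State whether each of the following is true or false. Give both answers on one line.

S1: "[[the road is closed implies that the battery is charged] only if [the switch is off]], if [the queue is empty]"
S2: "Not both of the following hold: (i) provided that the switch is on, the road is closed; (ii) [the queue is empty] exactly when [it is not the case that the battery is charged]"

Let W = "the queue is empty" (T), K = "the road is closed" (F), S = "the battery is charged" (F), N = "the switch is on" (F).

S1: Parsed as W → ((K → S) → ¬N)

K → S = F → F = T
¬N = ¬F = T
(K → S) → ¬N = T → T = T
W → ((K → S) → ¬N) = T → T = T
Thus S1 is true.

S2: Formalization: (N → K) ↑ (W ↔ ¬S)

N → K = F → F = T
¬S = ¬F = T
W ↔ ¬S = T ↔ T = T
(N → K) ↑ (W ↔ ¬S) = T ↑ T = F
Thus S2 is false.

S1 True, S2 False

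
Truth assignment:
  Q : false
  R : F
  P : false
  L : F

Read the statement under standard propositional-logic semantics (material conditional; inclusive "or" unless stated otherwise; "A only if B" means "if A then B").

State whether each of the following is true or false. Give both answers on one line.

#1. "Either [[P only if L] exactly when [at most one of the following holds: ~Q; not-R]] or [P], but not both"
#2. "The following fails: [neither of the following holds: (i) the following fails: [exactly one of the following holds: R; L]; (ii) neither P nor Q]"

#1: This is ((P -> L) <-> (~Q nand ~R)) xor P.

P -> L = F -> F = T
~Q = ~F = T
~R = ~F = T
~Q nand ~R = T nand T = F
(P -> L) <-> (~Q nand ~R) = T <-> F = F
((P -> L) <-> (~Q nand ~R)) xor P = F xor F = F
Hence #1 is false.

#2: Formalization: ~(~(R xor L) nor (P nor Q))

R xor L = F xor F = F
~(R xor L) = ~F = T
P nor Q = F nor F = T
~(R xor L) nor (P nor Q) = T nor T = F
~(~(R xor L) nor (P nor Q)) = ~F = T
So #2 is true.

#1 False, #2 True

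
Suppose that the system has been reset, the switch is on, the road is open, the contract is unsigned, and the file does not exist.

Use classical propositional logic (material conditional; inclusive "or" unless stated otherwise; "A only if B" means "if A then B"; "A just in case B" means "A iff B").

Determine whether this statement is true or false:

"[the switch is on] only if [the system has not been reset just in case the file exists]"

True.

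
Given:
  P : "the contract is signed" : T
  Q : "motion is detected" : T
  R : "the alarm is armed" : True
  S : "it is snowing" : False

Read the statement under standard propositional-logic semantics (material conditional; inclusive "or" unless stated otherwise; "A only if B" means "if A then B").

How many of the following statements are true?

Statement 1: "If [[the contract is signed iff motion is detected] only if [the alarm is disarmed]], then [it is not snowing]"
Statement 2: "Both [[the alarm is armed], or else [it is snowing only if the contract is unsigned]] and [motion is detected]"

Statement 1: In symbols: ((P <-> Q) -> ~R) -> ~S

P <-> Q = T <-> T = T
~R = ~T = F
(P <-> Q) -> ~R = T -> F = F
~S = ~F = T
((P <-> Q) -> ~R) -> ~S = F -> T = T
Hence Statement 1 is true.

Statement 2: In symbols: (R | (S -> ~P)) & Q

~P = ~T = F
S -> ~P = F -> F = T
R | (S -> ~P) = T | T = T
(R | (S -> ~P)) & Q = T & T = T
Hence Statement 2 is true.

True statements: 2.

2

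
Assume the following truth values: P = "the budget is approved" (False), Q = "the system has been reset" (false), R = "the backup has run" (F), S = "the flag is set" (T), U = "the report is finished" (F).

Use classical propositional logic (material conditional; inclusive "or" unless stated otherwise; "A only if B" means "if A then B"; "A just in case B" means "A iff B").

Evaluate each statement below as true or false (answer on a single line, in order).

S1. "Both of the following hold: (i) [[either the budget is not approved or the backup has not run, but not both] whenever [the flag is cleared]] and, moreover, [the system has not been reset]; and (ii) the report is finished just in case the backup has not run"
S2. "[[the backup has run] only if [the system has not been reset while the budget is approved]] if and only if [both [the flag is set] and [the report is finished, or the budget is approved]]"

S1: This is ((~S -> (~P xor ~R)) & ~Q) & (U <-> ~R).

~S = ~T = F
~P = ~F = T
~R = ~F = T
~P xor ~R = T xor T = F
~S -> (~P xor ~R) = F -> F = T
~Q = ~F = T
(~S -> (~P xor ~R)) & ~Q = T & T = T
~R = ~F = T
U <-> ~R = F <-> T = F
((~S -> (~P xor ~R)) & ~Q) & (U <-> ~R) = T & F = F
So S1 is false.

S2: Parsed as (R -> (~Q & P)) <-> (S & (U | P))

~Q = ~F = T
~Q & P = T & F = F
R -> (~Q & P) = F -> F = T
U | P = F | F = F
S & (U | P) = T & F = F
(R -> (~Q & P)) <-> (S & (U | P)) = T <-> F = F
Hence S2 is false.

S1 F; S2 F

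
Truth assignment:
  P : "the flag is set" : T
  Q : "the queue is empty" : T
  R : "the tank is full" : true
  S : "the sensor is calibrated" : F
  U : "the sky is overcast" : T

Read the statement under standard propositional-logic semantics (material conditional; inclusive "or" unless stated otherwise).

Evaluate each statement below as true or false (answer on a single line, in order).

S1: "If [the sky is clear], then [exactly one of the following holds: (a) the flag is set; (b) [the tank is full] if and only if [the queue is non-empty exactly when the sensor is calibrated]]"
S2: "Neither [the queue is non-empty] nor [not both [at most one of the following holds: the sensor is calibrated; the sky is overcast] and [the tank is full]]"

S1: Formalization: ~U -> (P xor (R <-> (~Q <-> S)))

~U = ~T = F
~Q = ~T = F
~Q <-> S = F <-> F = T
R <-> (~Q <-> S) = T <-> T = T
P xor (R <-> (~Q <-> S)) = T xor T = F
~U -> (P xor (R <-> (~Q <-> S))) = F -> F = T
Hence S1 is true.

S2: Parsed as ~Q nor ((S nand U) nand R)

~Q = ~T = F
S nand U = F nand T = T
(S nand U) nand R = T nand T = F
~Q nor ((S nand U) nand R) = F nor F = T
Hence S2 is true.

S1 true, S2 true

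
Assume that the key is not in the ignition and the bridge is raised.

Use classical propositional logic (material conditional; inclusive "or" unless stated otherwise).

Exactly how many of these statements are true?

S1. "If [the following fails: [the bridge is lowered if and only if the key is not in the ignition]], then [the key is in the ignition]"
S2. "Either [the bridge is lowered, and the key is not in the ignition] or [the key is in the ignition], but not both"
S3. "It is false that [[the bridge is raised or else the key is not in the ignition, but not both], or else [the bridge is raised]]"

Let D = "the bridge is raised" (True), V = "the key is in the ignition" (False).

S1: This is not (not D iff not V) -> V.

not D = not True = False
not V = not False = True
not D iff not V = False iff True = False
not (not D iff not V) = not False = True
not (not D iff not V) -> V = True -> False = False
Thus S1 is false.

S2: In symbols: (not D and not V) xor V

not D = not True = False
not V = not False = True
not D and not V = False and True = False
(not D and not V) xor V = False xor False = False
Hence S2 is false.

S3: Formalization: not ((D xor not V) or D)

not V = not False = True
D xor not V = True xor True = False
(D xor not V) or D = False or True = True
not ((D xor not V) or D) = not True = False
Thus S3 is false.

True statements: 0 (none).

0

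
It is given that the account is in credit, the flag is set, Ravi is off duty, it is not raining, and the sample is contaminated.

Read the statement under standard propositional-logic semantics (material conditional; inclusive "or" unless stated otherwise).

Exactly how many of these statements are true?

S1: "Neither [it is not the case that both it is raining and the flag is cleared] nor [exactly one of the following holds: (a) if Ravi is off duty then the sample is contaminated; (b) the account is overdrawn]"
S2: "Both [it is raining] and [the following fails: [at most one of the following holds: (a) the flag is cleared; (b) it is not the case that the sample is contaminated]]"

0

Let S = "it is raining" (F), V = "the flag is set" (T), Q = "Ravi is on call" (F), R = "the sample is contaminated" (T), M = "the account is overdrawn" (F).

S1: In symbols: (S ↑ ¬V) ↓ ((¬Q → R) ⊕ M)

¬V = ¬T = F
S ↑ ¬V = F ↑ F = T
¬Q = ¬F = T
¬Q → R = T → T = T
(¬Q → R) ⊕ M = T ⊕ F = T
(S ↑ ¬V) ↓ ((¬Q → R) ⊕ M) = T ↓ T = F
Hence S1 is false.

S2: Formalization: S ∧ ¬(¬V ↑ ¬R)

¬V = ¬T = F
¬R = ¬T = F
¬V ↑ ¬R = F ↑ F = T
¬(¬V ↑ ¬R) = ¬T = F
S ∧ ¬(¬V ↑ ¬R) = F ∧ F = F
So S2 is false.

0 of the 2 statements are true (none).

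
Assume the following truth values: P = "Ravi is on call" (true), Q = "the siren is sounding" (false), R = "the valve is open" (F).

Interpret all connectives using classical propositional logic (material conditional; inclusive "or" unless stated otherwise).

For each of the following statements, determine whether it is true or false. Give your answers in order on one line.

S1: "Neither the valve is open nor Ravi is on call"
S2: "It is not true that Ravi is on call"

S1: Parsed as R nor P

R nor P = False nor True = False
Thus S1 is false.

S2: This is not P.

not P = not True = False
Thus S2 is false.

S1 False; S2 False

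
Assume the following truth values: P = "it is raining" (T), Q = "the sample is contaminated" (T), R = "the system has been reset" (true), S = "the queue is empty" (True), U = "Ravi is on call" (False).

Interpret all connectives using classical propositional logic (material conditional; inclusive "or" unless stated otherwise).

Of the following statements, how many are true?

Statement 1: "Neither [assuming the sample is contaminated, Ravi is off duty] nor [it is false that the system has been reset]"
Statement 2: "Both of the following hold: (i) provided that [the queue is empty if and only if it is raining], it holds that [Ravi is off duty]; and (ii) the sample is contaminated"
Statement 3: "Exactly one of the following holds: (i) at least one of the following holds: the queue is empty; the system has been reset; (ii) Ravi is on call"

Statement 1: Parsed as (Q -> ~U) nor ~R

~U = ~F = T
Q -> ~U = T -> T = T
~R = ~T = F
(Q -> ~U) nor ~R = T nor F = F
Hence Statement 1 is false.

Statement 2: Formalization: ((S <-> P) -> ~U) & Q

S <-> P = T <-> T = T
~U = ~F = T
(S <-> P) -> ~U = T -> T = T
((S <-> P) -> ~U) & Q = T & T = T
Hence Statement 2 is true.

Statement 3: In symbols: (S | R) xor U

S | R = T | T = T
(S | R) xor U = T xor F = T
So Statement 3 is true.

Count: 2.

2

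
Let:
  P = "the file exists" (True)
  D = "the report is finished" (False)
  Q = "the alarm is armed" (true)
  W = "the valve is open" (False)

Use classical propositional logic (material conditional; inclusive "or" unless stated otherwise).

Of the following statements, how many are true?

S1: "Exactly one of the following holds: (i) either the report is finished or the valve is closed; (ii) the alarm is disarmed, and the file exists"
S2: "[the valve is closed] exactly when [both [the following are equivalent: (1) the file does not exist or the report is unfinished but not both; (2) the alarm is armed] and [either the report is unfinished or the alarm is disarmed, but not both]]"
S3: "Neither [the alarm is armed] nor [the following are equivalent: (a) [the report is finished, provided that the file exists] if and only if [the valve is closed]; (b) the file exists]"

S1: Formalization: (D or not W) xor (not Q and P)

not W = not False = True
D or not W = False or True = True
not Q = not True = False
not Q and P = False and True = False
(D or not W) xor (not Q and P) = True xor False = True
Thus S1 is true.

S2: This is not W iff (((not P xor not D) iff Q) and (not D xor not Q)).

not W = not False = True
not P = not True = False
not D = not False = True
not P xor not D = False xor True = True
(not P xor not D) iff Q = True iff True = True
not D = not False = True
not Q = not True = False
not D xor not Q = True xor False = True
((not P xor not D) iff Q) and (not D xor not Q) = True and True = True
not W iff (((not P xor not D) iff Q) and (not D xor not Q)) = True iff True = True
Hence S2 is true.

S3: In symbols: Q nor (((P -> D) iff not W) iff P)

P -> D = True -> False = False
not W = not False = True
(P -> D) iff not W = False iff True = False
((P -> D) iff not W) iff P = False iff True = False
Q nor (((P -> D) iff not W) iff P) = True nor False = False
So S3 is false.

True statements: 2.

2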